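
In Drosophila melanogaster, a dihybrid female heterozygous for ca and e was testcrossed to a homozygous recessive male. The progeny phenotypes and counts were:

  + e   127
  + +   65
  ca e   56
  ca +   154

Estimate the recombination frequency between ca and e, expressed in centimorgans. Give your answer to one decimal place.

The two most frequent classes, + e (127) and ca + (154), are the parental types, so the F1 was + e / ca +.
The recombinant classes are + + and ca e: 65 + 56 = 121.
Recombination frequency = 121/402 = 0.3010 ≈ 30.1%, i.e. 30.1 centimorgans.

30.1 centimorgans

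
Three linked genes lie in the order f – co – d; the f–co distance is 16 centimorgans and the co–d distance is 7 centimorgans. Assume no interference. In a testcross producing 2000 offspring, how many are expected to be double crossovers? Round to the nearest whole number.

Map distances give recombination frequencies of 0.160 and 0.070 for the two intervals.
With no interference, expected double-crossover frequency = 0.160 × 0.070 = 0.01120.
Expected number = 0.01120 × 2000 = 22.40 ≈ 22.

22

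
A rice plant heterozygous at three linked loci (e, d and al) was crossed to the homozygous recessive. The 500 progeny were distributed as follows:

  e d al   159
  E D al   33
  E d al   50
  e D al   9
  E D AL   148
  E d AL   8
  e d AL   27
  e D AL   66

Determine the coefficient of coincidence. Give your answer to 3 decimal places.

The two most frequent reciprocal classes, e d al and E D AL, are the parental types, so the F1 was e d al / E D AL.
The two rarest classes, e D al and E d AL, are the double crossovers. Comparing them with the parentals, only the d allele has switched, so d is the middle locus and the order is e – d – al.
e–d: (116 + 17)/500 = 0.2660; d–al: (60 + 17)/500 = 0.1540.
Expected DCO frequency = 0.2660 × 0.1540 ≈ 0.04096; observed = 17/500 ≈ 0.03400.
Coefficient of coincidence = 0.03400/0.04096 ≈ 0.830.

0.830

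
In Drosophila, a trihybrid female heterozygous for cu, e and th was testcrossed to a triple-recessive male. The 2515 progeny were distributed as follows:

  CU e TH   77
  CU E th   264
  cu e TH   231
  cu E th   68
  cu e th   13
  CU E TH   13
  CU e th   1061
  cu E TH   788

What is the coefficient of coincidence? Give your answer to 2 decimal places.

0.73

The two most frequent reciprocal classes, CU e th and cu E TH, are the parental types, so the F1 was CU e th / cu E TH.
The two rarest classes, cu e th and CU E TH, are the double crossovers. Comparing them with the parentals, only the cu allele has switched, so cu is the middle locus and the order is e – cu – th.
e–cu: (495 + 26)/2515 = 0.2072; cu–th: (145 + 26)/2515 = 0.0680.
Expected DCO frequency = 0.2072 × 0.0680 ≈ 0.01409; observed = 26/2515 ≈ 0.01034.
Coefficient of coincidence = 0.01034/0.01409 ≈ 0.73.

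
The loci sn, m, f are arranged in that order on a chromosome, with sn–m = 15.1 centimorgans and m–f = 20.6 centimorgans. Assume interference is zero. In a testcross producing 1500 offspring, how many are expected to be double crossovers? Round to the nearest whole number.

Map distances give recombination frequencies of 0.151 and 0.206 for the two intervals.
With no interference, expected double-crossover frequency = 0.151 × 0.206 = 0.03111.
Expected number = 0.03111 × 1500 = 46.66 ≈ 47.

47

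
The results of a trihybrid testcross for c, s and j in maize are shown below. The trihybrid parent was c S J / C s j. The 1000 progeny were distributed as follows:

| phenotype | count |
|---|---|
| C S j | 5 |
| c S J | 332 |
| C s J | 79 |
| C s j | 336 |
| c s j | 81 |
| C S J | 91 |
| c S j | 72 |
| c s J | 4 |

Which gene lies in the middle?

The two rarest classes, c s J and C S j, are the double crossovers. Comparing them with the parentals, only the s allele has switched, so s is the middle locus and the order is c – s – j.

s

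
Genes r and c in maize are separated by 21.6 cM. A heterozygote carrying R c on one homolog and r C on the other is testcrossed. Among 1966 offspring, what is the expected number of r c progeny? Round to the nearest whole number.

A map distance of 21.6 cM corresponds to a recombination frequency of 0.216.
The F1 is R c / r C, so r c is a recombinant gamete class with expected frequency r/2 = 0.216/2 = 0.1080.
Expected number = 0.1080 × 1966 = 212.33 ≈ 212.

212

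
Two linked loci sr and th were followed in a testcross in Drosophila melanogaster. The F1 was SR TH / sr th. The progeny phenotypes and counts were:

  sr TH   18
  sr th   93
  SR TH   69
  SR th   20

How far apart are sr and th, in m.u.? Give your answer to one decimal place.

19.0 m.u.

The recombinant classes are SR th and sr TH: 20 + 18 = 38.
Recombination frequency = 38/200 = 0.1900 ≈ 19.0%, i.e. 19.0 m.u.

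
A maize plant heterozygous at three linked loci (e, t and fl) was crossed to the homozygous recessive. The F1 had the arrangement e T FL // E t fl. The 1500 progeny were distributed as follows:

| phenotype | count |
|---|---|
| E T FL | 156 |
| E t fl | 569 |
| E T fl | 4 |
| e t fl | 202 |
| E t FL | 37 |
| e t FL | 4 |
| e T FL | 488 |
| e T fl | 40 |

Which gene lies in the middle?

The two rarest classes, e t FL and E T fl, are the double crossovers. Comparing them with the parentals, only the t allele has switched, so t is the middle locus and the order is fl – t – e.

t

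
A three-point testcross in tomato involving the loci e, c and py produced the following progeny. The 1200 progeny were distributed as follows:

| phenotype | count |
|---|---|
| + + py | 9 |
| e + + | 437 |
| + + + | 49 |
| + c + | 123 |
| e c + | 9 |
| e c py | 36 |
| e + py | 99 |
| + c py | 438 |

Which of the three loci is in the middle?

c

The two most frequent reciprocal classes, + c py and e + +, are the parental types, so the F1 was + c py / e + +.
The two rarest classes, + + py and e c +, are the double crossovers. Comparing them with the parentals, only the c allele has switched, so c is the middle locus and the order is py – c – e.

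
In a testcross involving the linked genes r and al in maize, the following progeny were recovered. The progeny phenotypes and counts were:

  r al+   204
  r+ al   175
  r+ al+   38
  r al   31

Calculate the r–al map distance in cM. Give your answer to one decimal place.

15.4 cM

The two most frequent classes, r+ al (175) and r al+ (204), are the parental types, so the F1 was r+ al / r al+.
The recombinant classes are r+ al+ and r al: 38 + 31 = 69.
Recombination frequency = 69/448 = 0.1540 ≈ 15.4%, i.e. 15.4 cM.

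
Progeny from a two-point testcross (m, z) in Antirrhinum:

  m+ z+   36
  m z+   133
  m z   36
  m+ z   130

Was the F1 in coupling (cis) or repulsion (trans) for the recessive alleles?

The two most frequent classes are m+ z (130) and m z+ (133); these are the parental (non-recombinant) types.
So the F1 carried m+ z on one chromosome and m z+ on the other — the recessive alleles are on opposite chromosomes (trans / repulsion).

trans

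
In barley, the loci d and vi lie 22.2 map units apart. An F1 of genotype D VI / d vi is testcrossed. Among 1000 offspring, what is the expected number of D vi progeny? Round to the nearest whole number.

A map distance of 22.2 map units corresponds to a recombination frequency of 0.222.
The F1 is D VI / d vi, so D vi is a recombinant gamete class with expected frequency r/2 = 0.222/2 = 0.1110.
Expected number = 0.1110 × 1000 = 111.00 ≈ 111.

111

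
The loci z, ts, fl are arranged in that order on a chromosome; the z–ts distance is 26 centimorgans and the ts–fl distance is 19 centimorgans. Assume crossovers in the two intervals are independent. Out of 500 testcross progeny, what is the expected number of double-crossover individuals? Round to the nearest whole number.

25

Map distances give recombination frequencies of 0.260 and 0.190 for the two intervals.
With no interference, expected double-crossover frequency = 0.260 × 0.190 = 0.04940.
Expected number = 0.04940 × 500 = 24.70 ≈ 25.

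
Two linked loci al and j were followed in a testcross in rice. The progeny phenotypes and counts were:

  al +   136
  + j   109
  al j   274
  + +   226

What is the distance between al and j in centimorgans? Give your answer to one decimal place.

The two most frequent classes, + + (226) and al j (274), are the parental types, so the F1 was + + / al j.
The recombinant classes are + j and al +: 109 + 136 = 245.
Recombination frequency = 245/745 = 0.3289 ≈ 32.9%, i.e. 32.9 centimorgans.

32.9 centimorgans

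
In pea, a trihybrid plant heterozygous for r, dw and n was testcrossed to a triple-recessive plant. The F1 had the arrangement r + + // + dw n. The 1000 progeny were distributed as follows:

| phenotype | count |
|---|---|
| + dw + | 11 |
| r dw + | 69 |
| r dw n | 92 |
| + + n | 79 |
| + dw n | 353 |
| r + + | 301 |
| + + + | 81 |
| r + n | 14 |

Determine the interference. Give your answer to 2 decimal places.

0.27

The two rarest classes, r + n and + dw +, are the double crossovers. Comparing them with the parentals, only the n allele has switched, so n is the middle locus and the order is dw – n – r.
dw–n: (148 + 25)/1000 = 0.1730; n–r: (173 + 25)/1000 = 0.1980.
Expected DCO frequency = 0.1730 × 0.1980 ≈ 0.03425; observed = 25/1000 ≈ 0.02500.
Coefficient of coincidence = 0.02500/0.03425 ≈ 0.73; interference = 1 − 0.73 = 0.27.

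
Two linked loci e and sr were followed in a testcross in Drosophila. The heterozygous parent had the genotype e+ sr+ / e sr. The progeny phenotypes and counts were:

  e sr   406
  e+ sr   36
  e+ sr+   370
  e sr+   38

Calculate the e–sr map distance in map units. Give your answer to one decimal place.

The recombinant classes are e+ sr and e sr+: 36 + 38 = 74.
Recombination frequency = 74/850 = 0.0871 ≈ 8.7%, i.e. 8.7 map units.

8.7 map units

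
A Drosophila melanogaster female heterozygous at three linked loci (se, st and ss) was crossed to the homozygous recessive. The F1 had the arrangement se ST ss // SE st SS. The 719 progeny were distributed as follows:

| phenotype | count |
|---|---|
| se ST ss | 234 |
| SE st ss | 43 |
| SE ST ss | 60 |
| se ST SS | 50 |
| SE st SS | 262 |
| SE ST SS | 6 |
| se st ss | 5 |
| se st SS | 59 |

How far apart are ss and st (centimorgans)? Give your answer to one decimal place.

14.5 centimorgans

The two rarest classes, se st ss and SE ST SS, are the double crossovers. Comparing them with the parentals, only the st allele has switched, so st is the middle locus and the order is ss – st – se.
Crossovers in the ss–st interval produce the single-crossover classes se ST SS and SE st ss (50 + 43 = 93) plus the double crossovers (11).
RF(ss–st) = (93 + 11) / 719 = 104/719 = 0.1446 → 14.5 centimorgans.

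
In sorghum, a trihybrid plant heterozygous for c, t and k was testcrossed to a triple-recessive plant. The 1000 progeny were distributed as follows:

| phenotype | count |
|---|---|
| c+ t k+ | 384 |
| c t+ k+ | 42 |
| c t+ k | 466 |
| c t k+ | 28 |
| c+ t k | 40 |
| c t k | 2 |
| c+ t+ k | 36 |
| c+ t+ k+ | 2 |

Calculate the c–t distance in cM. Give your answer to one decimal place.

6.8 cM

The two most frequent reciprocal classes, c t+ k and c+ t k+, are the parental types, so the F1 was c t+ k / c+ t k+.
The two rarest classes, c t k and c+ t+ k+, are the double crossovers. Comparing them with the parentals, only the t allele has switched, so t is the middle locus and the order is c – t – k.
Crossovers in the c–t interval produce the single-crossover classes c+ t+ k and c t k+ (36 + 28 = 64) plus the double crossovers (4).
RF(c–t) = (64 + 4) / 1000 = 68/1000 = 0.0680 → 6.8 cM.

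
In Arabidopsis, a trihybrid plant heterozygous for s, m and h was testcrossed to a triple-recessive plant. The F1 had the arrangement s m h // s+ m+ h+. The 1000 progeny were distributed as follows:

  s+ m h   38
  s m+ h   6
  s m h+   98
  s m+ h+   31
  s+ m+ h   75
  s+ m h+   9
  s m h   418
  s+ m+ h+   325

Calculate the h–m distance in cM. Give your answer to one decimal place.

The two rarest classes, s m+ h and s+ m h+, are the double crossovers. Comparing them with the parentals, only the m allele has switched, so m is the middle locus and the order is s – m – h.
Crossovers in the m–h interval produce the single-crossover classes s m h+ and s+ m+ h (98 + 75 = 173) plus the double crossovers (15).
RF(m–h) = (173 + 15) / 1000 = 188/1000 = 0.1880 → 18.8 cM.

18.8 cM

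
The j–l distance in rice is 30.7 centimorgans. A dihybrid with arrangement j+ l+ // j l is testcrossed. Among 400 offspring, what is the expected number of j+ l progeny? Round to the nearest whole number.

A map distance of 30.7 centimorgans corresponds to a recombination frequency of 0.307.
The F1 is j+ l+ / j l, so j+ l is a recombinant gamete class with expected frequency r/2 = 0.307/2 = 0.1535.
Expected number = 0.1535 × 400 = 61.40 ≈ 61.

61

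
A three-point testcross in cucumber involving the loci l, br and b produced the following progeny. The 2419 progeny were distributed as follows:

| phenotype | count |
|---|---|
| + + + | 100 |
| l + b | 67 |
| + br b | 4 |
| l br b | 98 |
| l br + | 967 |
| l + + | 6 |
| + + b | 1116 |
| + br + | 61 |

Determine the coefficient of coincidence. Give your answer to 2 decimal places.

The two most frequent reciprocal classes, + + b and l br +, are the parental types, so the F1 was + + b / l br +.
The two rarest classes, + br b and l + +, are the double crossovers. Comparing them with the parentals, only the br allele has switched, so br is the middle locus and the order is l – br – b.
l–br: (128 + 10)/2419 = 0.0570; br–b: (198 + 10)/2419 = 0.0860.
Expected DCO frequency = 0.0570 × 0.0860 ≈ 0.00490; observed = 10/2419 ≈ 0.00413.
Coefficient of coincidence = 0.00413/0.00490 ≈ 0.84.

0.84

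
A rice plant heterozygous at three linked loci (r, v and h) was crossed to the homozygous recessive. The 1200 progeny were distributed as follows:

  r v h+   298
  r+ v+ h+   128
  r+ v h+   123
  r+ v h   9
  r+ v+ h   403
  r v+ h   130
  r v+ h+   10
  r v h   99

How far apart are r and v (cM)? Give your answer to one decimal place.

22.7 cM

The two most frequent reciprocal classes, r v h+ and r+ v+ h, are the parental types, so the F1 was r v h+ / r+ v+ h.
The two rarest classes, r v+ h+ and r+ v h, are the double crossovers. Comparing them with the parentals, only the v allele has switched, so v is the middle locus and the order is r – v – h.
Crossovers in the r–v interval produce the single-crossover classes r+ v h+ and r v+ h (123 + 130 = 253) plus the double crossovers (19).
RF(r–v) = (253 + 19) / 1200 = 272/1200 = 0.2267 → 22.7 cM.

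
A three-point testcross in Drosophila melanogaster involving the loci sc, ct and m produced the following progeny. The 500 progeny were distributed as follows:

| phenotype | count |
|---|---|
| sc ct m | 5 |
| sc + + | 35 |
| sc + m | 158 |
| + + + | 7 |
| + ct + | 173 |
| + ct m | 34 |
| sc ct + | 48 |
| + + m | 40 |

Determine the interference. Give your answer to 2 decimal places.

0.26

The two most frequent reciprocal classes, sc + m and + ct +, are the parental types, so the F1 was sc + m / + ct +.
The two rarest classes, sc ct m and + + +, are the double crossovers. Comparing them with the parentals, only the ct allele has switched, so ct is the middle locus and the order is m – ct – sc.
m–ct: (69 + 12)/500 = 0.1620; ct–sc: (88 + 12)/500 = 0.2000.
Expected DCO frequency = 0.1620 × 0.2000 ≈ 0.03240; observed = 12/500 ≈ 0.02400.
Coefficient of coincidence = 0.02400/0.03240 ≈ 0.74; interference = 1 − 0.74 = 0.26.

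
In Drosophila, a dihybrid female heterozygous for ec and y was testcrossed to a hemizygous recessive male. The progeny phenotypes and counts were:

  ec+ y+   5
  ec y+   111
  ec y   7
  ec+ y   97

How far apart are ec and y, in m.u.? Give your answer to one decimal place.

5.5 m.u.

The two most frequent classes, ec+ y (97) and ec y+ (111), are the parental types, so the F1 was ec+ y / ec y+.
The recombinant classes are ec+ y+ and ec y: 5 + 7 = 12.
Recombination frequency = 12/220 = 0.0545 ≈ 5.5%, i.e. 5.5 m.u.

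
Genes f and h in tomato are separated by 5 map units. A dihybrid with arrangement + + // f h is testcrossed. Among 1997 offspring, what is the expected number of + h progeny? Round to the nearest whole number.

A map distance of 5 map units corresponds to a recombination frequency of 0.050.
The F1 is + + / f h, so + h is a recombinant gamete class with expected frequency r/2 = 0.050/2 = 0.0250.
Expected number = 0.0250 × 1997 = 49.93 ≈ 50.

50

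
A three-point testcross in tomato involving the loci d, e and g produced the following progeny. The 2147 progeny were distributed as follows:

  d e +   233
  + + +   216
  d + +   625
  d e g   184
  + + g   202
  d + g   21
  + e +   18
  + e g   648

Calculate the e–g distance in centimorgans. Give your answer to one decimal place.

The two most frequent reciprocal classes, d + + and + e g, are the parental types, so the F1 was d + + / + e g.
The two rarest classes, d + g and + e +, are the double crossovers. Comparing them with the parentals, only the g allele has switched, so g is the middle locus and the order is e – g – d.
Crossovers in the e–g interval produce the single-crossover classes d e + and + + g (233 + 202 = 435) plus the double crossovers (39).
RF(e–g) = (435 + 39) / 2147 = 474/2147 = 0.2208 → 22.1 centimorgans.

22.1 centimorgans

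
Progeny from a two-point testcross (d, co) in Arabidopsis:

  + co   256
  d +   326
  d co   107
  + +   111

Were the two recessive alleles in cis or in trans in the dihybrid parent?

The two most frequent classes are + co (256) and d + (326); these are the parental (non-recombinant) types.
So the F1 carried + co on one chromosome and d + on the other — the recessive alleles are on opposite chromosomes (trans / repulsion).

trans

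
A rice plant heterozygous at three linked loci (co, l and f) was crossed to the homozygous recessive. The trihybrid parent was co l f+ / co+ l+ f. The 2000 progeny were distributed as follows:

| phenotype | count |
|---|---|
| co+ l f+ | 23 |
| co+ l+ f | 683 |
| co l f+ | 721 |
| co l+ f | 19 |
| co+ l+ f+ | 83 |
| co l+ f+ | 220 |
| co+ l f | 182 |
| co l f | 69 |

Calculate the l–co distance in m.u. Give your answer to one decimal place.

22.2 m.u.

The two rarest classes, co+ l f+ and co l+ f, are the double crossovers. Comparing them with the parentals, only the co allele has switched, so co is the middle locus and the order is f – co – l.
Crossovers in the co–l interval produce the single-crossover classes co l+ f+ and co+ l f (220 + 182 = 402) plus the double crossovers (42).
RF(co–l) = (402 + 42) / 2000 = 444/2000 = 0.2220 → 22.2 m.u.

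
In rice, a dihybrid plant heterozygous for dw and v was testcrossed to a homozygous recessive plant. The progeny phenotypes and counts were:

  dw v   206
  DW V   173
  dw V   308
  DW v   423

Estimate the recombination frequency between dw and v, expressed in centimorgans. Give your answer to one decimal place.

34.1 centimorgans

The two most frequent classes, DW v (423) and dw V (308), are the parental types, so the F1 was DW v / dw V.
The recombinant classes are DW V and dw v: 173 + 206 = 379.
Recombination frequency = 379/1110 = 0.3414 ≈ 34.1%, i.e. 34.1 centimorgans.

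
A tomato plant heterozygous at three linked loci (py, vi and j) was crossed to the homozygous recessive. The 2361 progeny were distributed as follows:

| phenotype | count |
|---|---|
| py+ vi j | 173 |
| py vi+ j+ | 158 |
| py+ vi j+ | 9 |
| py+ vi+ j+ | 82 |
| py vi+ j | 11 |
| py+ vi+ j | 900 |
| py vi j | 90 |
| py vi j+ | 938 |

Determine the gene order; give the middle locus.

The two most frequent reciprocal classes, py vi j+ and py+ vi+ j, are the parental types, so the F1 was py vi j+ / py+ vi+ j.
The two rarest classes, py+ vi j+ and py vi+ j, are the double crossovers. Comparing them with the parentals, only the py allele has switched, so py is the middle locus and the order is vi – py – j.

py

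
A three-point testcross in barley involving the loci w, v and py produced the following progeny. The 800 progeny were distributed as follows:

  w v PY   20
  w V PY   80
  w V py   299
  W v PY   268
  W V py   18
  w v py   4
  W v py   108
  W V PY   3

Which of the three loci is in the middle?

v

The two most frequent reciprocal classes, W v PY and w V py, are the parental types, so the F1 was W v PY / w V py.
The two rarest classes, W V PY and w v py, are the double crossovers. Comparing them with the parentals, only the v allele has switched, so v is the middle locus and the order is w – v – py.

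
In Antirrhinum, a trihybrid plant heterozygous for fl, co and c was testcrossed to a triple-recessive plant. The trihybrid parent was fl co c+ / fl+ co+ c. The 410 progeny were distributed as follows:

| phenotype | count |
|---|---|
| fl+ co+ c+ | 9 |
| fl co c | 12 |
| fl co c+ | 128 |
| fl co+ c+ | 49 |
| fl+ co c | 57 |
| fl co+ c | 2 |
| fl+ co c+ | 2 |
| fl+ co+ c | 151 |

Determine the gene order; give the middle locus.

The two rarest classes, fl+ co c+ and fl co+ c, are the double crossovers. Comparing them with the parentals, only the fl allele has switched, so fl is the middle locus and the order is c – fl – co.

fl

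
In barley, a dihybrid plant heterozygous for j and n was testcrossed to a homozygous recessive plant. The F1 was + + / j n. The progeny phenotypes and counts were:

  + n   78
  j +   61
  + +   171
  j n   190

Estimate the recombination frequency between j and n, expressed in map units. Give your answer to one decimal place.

27.8 map units

The recombinant classes are + n and j +: 78 + 61 = 139.
Recombination frequency = 139/500 = 0.2780 ≈ 27.8%, i.e. 27.8 map units.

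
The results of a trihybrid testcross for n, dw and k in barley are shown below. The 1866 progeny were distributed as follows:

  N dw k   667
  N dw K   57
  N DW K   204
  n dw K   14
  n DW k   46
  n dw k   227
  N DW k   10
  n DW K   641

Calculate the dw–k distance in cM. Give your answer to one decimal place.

The two most frequent reciprocal classes, n DW K and N dw k, are the parental types, so the F1 was n DW K / N dw k.
The two rarest classes, n dw K and N DW k, are the double crossovers. Comparing them with the parentals, only the dw allele has switched, so dw is the middle locus and the order is n – dw – k.
Crossovers in the dw–k interval produce the single-crossover classes n DW k and N dw K (46 + 57 = 103) plus the double crossovers (24).
RF(dw–k) = (103 + 24) / 1866 = 127/1866 = 0.0681 → 6.8 cM.

6.8 cM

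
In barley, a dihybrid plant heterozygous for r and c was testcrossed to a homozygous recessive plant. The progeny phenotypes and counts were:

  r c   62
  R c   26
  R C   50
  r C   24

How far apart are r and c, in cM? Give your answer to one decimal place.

The two most frequent classes, R C (50) and r c (62), are the parental types, so the F1 was R C / r c.
The recombinant classes are R c and r C: 26 + 24 = 50.
Recombination frequency = 50/162 = 0.3086 ≈ 30.9%, i.e. 30.9 cM.

30.9 cM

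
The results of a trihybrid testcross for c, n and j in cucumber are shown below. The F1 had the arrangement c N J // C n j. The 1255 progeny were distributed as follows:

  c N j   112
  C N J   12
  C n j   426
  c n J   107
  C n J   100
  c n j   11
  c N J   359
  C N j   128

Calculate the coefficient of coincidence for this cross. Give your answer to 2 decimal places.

The two rarest classes, C N J and c n j, are the double crossovers. Comparing them with the parentals, only the c allele has switched, so c is the middle locus and the order is j – c – n.
j–c: (212 + 23)/1255 = 0.1873; c–n: (235 + 23)/1255 = 0.2056.
Expected DCO frequency = 0.1873 × 0.2056 ≈ 0.03851; observed = 23/1255 ≈ 0.01833.
Coefficient of coincidence = 0.01833/0.03851 ≈ 0.48.

0.48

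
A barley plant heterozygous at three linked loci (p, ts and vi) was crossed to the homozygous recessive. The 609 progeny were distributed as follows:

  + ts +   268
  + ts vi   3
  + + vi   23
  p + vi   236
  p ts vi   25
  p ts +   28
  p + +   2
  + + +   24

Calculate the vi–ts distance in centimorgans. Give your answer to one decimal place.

8.9 centimorgans

The two most frequent reciprocal classes, p + vi and + ts +, are the parental types, so the F1 was p + vi / + ts +.
The two rarest classes, p + + and + ts vi, are the double crossovers. Comparing them with the parentals, only the vi allele has switched, so vi is the middle locus and the order is p – vi – ts.
Crossovers in the vi–ts interval produce the single-crossover classes p ts vi and + + + (25 + 24 = 49) plus the double crossovers (5).
RF(vi–ts) = (49 + 5) / 609 = 54/609 = 0.0887 → 8.9 centimorgans.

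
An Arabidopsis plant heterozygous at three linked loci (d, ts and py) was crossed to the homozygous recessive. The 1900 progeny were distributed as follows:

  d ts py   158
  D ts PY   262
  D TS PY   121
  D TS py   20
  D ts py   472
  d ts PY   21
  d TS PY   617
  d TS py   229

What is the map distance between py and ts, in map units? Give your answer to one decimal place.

The two most frequent reciprocal classes, D ts py and d TS PY, are the parental types, so the F1 was D ts py / d TS PY.
The two rarest classes, D TS py and d ts PY, are the double crossovers. Comparing them with the parentals, only the ts allele has switched, so ts is the middle locus and the order is py – ts – d.
Crossovers in the py–ts interval produce the single-crossover classes D ts PY and d TS py (262 + 229 = 491) plus the double crossovers (41).
RF(py–ts) = (491 + 41) / 1900 = 532/1900 = 0.2800 → 28.0 map units.

28.0 map units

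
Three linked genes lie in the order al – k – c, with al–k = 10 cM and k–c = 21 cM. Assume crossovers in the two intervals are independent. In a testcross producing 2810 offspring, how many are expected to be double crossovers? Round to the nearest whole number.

59

Map distances give recombination frequencies of 0.100 and 0.210 for the two intervals.
With no interference, expected double-crossover frequency = 0.100 × 0.210 = 0.02100.
Expected number = 0.02100 × 2810 = 59.01 ≈ 59.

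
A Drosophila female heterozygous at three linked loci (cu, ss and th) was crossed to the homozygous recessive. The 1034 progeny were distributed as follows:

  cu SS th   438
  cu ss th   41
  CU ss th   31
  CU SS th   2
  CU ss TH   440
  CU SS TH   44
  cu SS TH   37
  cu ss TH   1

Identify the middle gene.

cu

The two most frequent reciprocal classes, cu SS th and CU ss TH, are the parental types, so the F1 was cu SS th / CU ss TH.
The two rarest classes, CU SS th and cu ss TH, are the double crossovers. Comparing them with the parentals, only the cu allele has switched, so cu is the middle locus and the order is ss – cu – th.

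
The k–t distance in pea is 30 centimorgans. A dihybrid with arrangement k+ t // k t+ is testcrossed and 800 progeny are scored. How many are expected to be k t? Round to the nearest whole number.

A map distance of 30 centimorgans corresponds to a recombination frequency of 0.300.
The F1 is k+ t / k t+, so k t is a recombinant gamete class with expected frequency r/2 = 0.300/2 = 0.1500.
Expected number = 0.1500 × 800 = 120.00 ≈ 120.

120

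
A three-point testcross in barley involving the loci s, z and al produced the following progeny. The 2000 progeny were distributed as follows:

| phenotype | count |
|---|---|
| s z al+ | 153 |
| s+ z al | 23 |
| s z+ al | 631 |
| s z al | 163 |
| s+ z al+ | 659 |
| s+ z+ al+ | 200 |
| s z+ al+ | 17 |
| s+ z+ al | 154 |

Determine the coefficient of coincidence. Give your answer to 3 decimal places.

0.572

The two most frequent reciprocal classes, s z+ al and s+ z al+, are the parental types, so the F1 was s z+ al / s+ z al+.
The two rarest classes, s z+ al+ and s+ z al, are the double crossovers. Comparing them with the parentals, only the al allele has switched, so al is the middle locus and the order is z – al – s.
z–al: (363 + 40)/2000 = 0.2015; al–s: (307 + 40)/2000 = 0.1735.
Expected DCO frequency = 0.2015 × 0.1735 ≈ 0.03496; observed = 40/2000 ≈ 0.02000.
Coefficient of coincidence = 0.02000/0.03496 ≈ 0.572.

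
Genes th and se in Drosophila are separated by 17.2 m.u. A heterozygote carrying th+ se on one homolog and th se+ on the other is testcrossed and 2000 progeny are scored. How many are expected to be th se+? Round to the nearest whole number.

828

A map distance of 17.2 m.u. corresponds to a recombination frequency of 0.172.
The F1 is th+ se / th se+, so th se+ is a parental gamete class with expected frequency (1 − r)/2 = 0.828/2 = 0.4140.
Expected number = 0.4140 × 2000 = 828.00 ≈ 828.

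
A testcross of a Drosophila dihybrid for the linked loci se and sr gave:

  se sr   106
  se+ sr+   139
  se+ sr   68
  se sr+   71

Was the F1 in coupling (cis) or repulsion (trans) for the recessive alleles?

cis

The two most frequent classes are se+ sr+ (139) and se sr (106); these are the parental (non-recombinant) types.
So the F1 carried se+ sr+ on one chromosome and se sr on the other — the recessive alleles are on the same chromosome (cis / coupling).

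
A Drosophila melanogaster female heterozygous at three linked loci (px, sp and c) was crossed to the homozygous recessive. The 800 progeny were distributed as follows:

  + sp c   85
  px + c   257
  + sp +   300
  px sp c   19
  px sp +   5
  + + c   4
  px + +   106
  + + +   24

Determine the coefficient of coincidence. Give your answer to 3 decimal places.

The two most frequent reciprocal classes, px + c and + sp +, are the parental types, so the F1 was px + c / + sp +.
The two rarest classes, + + c and px sp +, are the double crossovers. Comparing them with the parentals, only the px allele has switched, so px is the middle locus and the order is sp – px – c.
sp–px: (43 + 9)/800 = 0.0650; px–c: (191 + 9)/800 = 0.2500.
Expected DCO frequency = 0.0650 × 0.2500 ≈ 0.01625; observed = 9/800 ≈ 0.01125.
Coefficient of coincidence = 0.01125/0.01625 ≈ 0.692.

0.692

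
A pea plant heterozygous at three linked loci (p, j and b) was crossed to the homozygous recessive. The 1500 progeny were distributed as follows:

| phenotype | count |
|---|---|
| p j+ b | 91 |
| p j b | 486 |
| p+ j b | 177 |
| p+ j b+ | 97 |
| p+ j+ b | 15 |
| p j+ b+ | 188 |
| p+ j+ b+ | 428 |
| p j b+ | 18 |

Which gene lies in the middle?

b

The two most frequent reciprocal classes, p j b and p+ j+ b+, are the parental types, so the F1 was p j b / p+ j+ b+.
The two rarest classes, p j b+ and p+ j+ b, are the double crossovers. Comparing them with the parentals, only the b allele has switched, so b is the middle locus and the order is p – b – j.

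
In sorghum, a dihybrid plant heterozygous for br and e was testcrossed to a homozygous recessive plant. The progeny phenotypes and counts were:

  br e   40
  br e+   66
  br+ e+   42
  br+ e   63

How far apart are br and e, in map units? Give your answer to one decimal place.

The two most frequent classes, br+ e (63) and br e+ (66), are the parental types, so the F1 was br+ e / br e+.
The recombinant classes are br+ e+ and br e: 42 + 40 = 82.
Recombination frequency = 82/211 = 0.3886 ≈ 38.9%, i.e. 38.9 map units.

38.9 map units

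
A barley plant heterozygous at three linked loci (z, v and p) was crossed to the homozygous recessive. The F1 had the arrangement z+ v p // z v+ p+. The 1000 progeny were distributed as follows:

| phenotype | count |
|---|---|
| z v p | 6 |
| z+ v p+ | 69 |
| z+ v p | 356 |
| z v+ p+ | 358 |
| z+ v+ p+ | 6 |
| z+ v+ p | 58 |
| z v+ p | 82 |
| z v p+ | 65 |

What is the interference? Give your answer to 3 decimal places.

0.455

The two rarest classes, z v p and z+ v+ p+, are the double crossovers. Comparing them with the parentals, only the z allele has switched, so z is the middle locus and the order is v – z – p.
v–z: (123 + 12)/1000 = 0.1350; z–p: (151 + 12)/1000 = 0.1630.
Expected DCO frequency = 0.1350 × 0.1630 ≈ 0.02201; observed = 12/1000 ≈ 0.01200.
Coefficient of coincidence = 0.01200/0.02201 ≈ 0.545; interference = 1 − 0.545 = 0.455.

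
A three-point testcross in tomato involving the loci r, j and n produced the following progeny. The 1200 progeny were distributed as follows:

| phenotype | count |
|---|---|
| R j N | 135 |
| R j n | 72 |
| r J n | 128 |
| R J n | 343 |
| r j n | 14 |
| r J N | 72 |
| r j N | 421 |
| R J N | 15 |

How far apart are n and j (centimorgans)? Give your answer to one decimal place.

The two most frequent reciprocal classes, R J n and r j N, are the parental types, so the F1 was R J n / r j N.
The two rarest classes, R J N and r j n, are the double crossovers. Comparing them with the parentals, only the n allele has switched, so n is the middle locus and the order is j – n – r.
Crossovers in the j–n interval produce the single-crossover classes R j n and r J N (72 + 72 = 144) plus the double crossovers (29).
RF(j–n) = (144 + 29) / 1200 = 173/1200 = 0.1442 → 14.4 centimorgans.

14.4 centimorgans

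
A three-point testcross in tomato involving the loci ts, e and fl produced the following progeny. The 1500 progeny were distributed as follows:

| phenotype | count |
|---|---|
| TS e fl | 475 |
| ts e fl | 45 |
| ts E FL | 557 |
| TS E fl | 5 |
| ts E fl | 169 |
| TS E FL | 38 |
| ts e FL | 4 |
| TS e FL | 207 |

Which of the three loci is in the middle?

The two most frequent reciprocal classes, ts E FL and TS e fl, are the parental types, so the F1 was ts E FL / TS e fl.
The two rarest classes, ts e FL and TS E fl, are the double crossovers. Comparing them with the parentals, only the e allele has switched, so e is the middle locus and the order is ts – e – fl.

e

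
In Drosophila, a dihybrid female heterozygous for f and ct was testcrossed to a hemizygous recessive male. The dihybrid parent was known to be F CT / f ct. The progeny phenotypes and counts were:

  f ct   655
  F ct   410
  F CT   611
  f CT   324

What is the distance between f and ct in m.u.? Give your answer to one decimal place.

The recombinant classes are F ct and f CT: 410 + 324 = 734.
Recombination frequency = 734/2000 = 0.3670 ≈ 36.7%, i.e. 36.7 m.u.

36.7 m.u.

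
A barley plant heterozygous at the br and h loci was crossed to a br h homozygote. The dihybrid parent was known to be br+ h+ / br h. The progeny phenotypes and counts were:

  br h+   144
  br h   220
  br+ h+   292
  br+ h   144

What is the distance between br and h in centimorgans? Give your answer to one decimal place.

The recombinant classes are br+ h and br h+: 144 + 144 = 288.
Recombination frequency = 288/800 = 0.3600 ≈ 36.0%, i.e. 36.0 centimorgans.

36.0 centimorgans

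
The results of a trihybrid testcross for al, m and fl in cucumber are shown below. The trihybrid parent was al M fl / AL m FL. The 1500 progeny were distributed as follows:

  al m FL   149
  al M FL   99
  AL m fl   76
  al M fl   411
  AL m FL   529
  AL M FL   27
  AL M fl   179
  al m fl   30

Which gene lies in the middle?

The two rarest classes, al m fl and AL M FL, are the double crossovers. Comparing them with the parentals, only the m allele has switched, so m is the middle locus and the order is fl – m – al.

m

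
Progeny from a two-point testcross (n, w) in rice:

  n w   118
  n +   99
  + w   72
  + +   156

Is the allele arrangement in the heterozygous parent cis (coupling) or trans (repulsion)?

cis

The two most frequent classes are + + (156) and n w (118); these are the parental (non-recombinant) types.
So the F1 carried + + on one chromosome and n w on the other — the recessive alleles are on the same chromosome (cis / coupling).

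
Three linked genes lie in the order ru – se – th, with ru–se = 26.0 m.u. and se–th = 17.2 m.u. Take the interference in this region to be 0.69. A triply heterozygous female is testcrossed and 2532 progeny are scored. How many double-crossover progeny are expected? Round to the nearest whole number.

35

Map distances give recombination frequencies of 0.260 and 0.172 for the two intervals.
With interference 0.69 (so coincidence = 0.31), expected double-crossover frequency = 0.260 × 0.172 × 0.31 = 0.01386.
Expected number = 0.01386 × 2532 = 35.10 ≈ 35.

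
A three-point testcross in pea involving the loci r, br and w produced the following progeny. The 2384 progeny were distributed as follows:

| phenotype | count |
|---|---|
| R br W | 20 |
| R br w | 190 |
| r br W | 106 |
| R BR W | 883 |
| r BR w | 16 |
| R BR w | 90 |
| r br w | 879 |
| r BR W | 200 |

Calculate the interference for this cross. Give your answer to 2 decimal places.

0.13

The two most frequent reciprocal classes, R BR W and r br w, are the parental types, so the F1 was R BR W / r br w.
The two rarest classes, R br W and r BR w, are the double crossovers. Comparing them with the parentals, only the br allele has switched, so br is the middle locus and the order is r – br – w.
r–br: (390 + 36)/2384 = 0.1787; br–w: (196 + 36)/2384 = 0.0973.
Expected DCO frequency = 0.1787 × 0.0973 ≈ 0.01739; observed = 36/2384 ≈ 0.01510.
Coefficient of coincidence = 0.01510/0.01739 ≈ 0.87; interference = 1 − 0.87 = 0.13.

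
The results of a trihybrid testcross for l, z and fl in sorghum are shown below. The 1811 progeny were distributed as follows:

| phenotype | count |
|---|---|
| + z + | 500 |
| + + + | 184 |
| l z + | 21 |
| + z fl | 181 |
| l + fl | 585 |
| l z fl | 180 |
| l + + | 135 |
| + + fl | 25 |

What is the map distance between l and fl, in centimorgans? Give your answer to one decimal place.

20.0 centimorgans

The two most frequent reciprocal classes, l + fl and + z +, are the parental types, so the F1 was l + fl / + z +.
The two rarest classes, + + fl and l z +, are the double crossovers. Comparing them with the parentals, only the l allele has switched, so l is the middle locus and the order is fl – l – z.
Crossovers in the fl–l interval produce the single-crossover classes l + + and + z fl (135 + 181 = 316) plus the double crossovers (46).
RF(fl–l) = (316 + 46) / 1811 = 362/1811 = 0.1999 → 20.0 centimorgans.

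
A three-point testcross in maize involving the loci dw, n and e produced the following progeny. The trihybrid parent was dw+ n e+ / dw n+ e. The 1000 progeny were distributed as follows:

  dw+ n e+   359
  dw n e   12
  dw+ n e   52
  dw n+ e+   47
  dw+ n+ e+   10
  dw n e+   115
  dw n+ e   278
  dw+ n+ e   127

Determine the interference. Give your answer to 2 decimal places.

0.31

The two rarest classes, dw+ n+ e+ and dw n e, are the double crossovers. Comparing them with the parentals, only the n allele has switched, so n is the middle locus and the order is e – n – dw.
e–n: (99 + 22)/1000 = 0.1210; n–dw: (242 + 22)/1000 = 0.2640.
Expected DCO frequency = 0.1210 × 0.2640 ≈ 0.03194; observed = 22/1000 ≈ 0.02200.
Coefficient of coincidence = 0.02200/0.03194 ≈ 0.69; interference = 1 − 0.69 = 0.31.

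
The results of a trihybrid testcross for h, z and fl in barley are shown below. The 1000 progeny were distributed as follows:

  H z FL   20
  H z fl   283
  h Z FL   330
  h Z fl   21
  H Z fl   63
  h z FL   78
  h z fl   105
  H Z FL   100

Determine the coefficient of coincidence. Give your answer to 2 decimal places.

0.92

The two most frequent reciprocal classes, H z fl and h Z FL, are the parental types, so the F1 was H z fl / h Z FL.
The two rarest classes, H z FL and h Z fl, are the double crossovers. Comparing them with the parentals, only the fl allele has switched, so fl is the middle locus and the order is z – fl – h.
z–fl: (141 + 41)/1000 = 0.1820; fl–h: (205 + 41)/1000 = 0.2460.
Expected DCO frequency = 0.1820 × 0.2460 ≈ 0.04477; observed = 41/1000 ≈ 0.04100.
Coefficient of coincidence = 0.04100/0.04477 ≈ 0.92.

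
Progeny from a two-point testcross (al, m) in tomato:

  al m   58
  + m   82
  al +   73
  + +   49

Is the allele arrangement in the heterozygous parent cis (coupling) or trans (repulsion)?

The two most frequent classes are + m (82) and al + (73); these are the parental (non-recombinant) types.
So the F1 carried + m on one chromosome and al + on the other — the recessive alleles are on opposite chromosomes (trans / repulsion).

trans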